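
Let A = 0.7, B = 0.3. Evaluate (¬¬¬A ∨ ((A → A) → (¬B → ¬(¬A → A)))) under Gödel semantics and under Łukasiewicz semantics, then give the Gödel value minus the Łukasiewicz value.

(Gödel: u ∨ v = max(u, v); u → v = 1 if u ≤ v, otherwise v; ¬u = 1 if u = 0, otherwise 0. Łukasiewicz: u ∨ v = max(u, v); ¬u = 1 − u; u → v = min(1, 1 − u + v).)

0.70

Gödel evaluation:
  ¬A: Gödel ¬ of 0.7 = 0 (operand ≠ 0)
  ¬¬A: Gödel ¬ of 0 = 1 (operand is 0)
  ¬¬¬A: Gödel ¬ of 1 = 0 (operand ≠ 0)
  (A → A): 0.7 ≤ 0.7, so result = 1
  ¬B: Gödel ¬ of 0.3 = 0 (operand ≠ 0)
  ¬A: Gödel ¬ of 0.7 = 0 (operand ≠ 0)
  (¬A → A): 0 ≤ 0.7, so result = 1
  ¬(¬A → A): Gödel ¬ of 1 = 0 (operand ≠ 0)
  (¬B → ¬(¬A → A)): 0 ≤ 0, so result = 1
  ((A → A) → (¬B → ¬(¬A → A))): 1 ≤ 1, so result = 1
  (¬¬¬A ∨ ((A → A) → (¬B → ¬(¬A → A)))) = max(0, 1) = 1
  Gödel value = 1
Łukasiewicz evaluation:
  ¬A: Łukasiewicz ¬ gives 1 − 0.7 = 0.3
  ¬¬A: Łukasiewicz ¬ gives 1 − 0.3 = 0.7
  ¬¬¬A: Łukasiewicz ¬ gives 1 − 0.7 = 0.3
  (A → A): min(1, 1 − 0.7 + 0.7) = 1
  ¬B: Łukasiewicz ¬ gives 1 − 0.3 = 0.7
  ¬A: Łukasiewicz ¬ gives 1 − 0.7 = 0.3
  (¬A → A): min(1, 1 − 0.3 + 0.7) = 1
  ¬(¬A → A): Łukasiewicz ¬ gives 1 − 1 = 0
  (¬B → ¬(¬A → A)): min(1, 1 − 0.7 + 0) = 0.3
  ((A → A) → (¬B → ¬(¬A → A))): min(1, 1 − 1 + 0.3) = 0.3
  (¬¬¬A ∨ ((A → A) → (¬B → ¬(¬A → A)))) = max(0.3, 0.3) = 0.3
  Łukasiewicz value = 0.3
Difference: 1 − 0.3 = 0.70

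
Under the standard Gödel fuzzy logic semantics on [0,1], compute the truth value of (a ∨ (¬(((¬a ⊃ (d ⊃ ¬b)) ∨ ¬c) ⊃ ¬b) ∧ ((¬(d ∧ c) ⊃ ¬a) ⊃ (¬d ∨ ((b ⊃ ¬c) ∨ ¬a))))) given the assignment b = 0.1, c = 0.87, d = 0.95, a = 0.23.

¬a: Gödel ¬ of 0.23 = 0 (operand ≠ 0)
¬b: Gödel ¬ of 0.1 = 0 (operand ≠ 0)
(d ⊃ ¬b): 0.95 > 0, so result = 0
(¬a ⊃ (d ⊃ ¬b)): 0 ≤ 0, so result = 1
¬c: Gödel ¬ of 0.87 = 0 (operand ≠ 0)
((¬a ⊃ (d ⊃ ¬b)) ∨ ¬c) = max(1, 0) = 1
¬b: Gödel ¬ of 0.1 = 0 (operand ≠ 0)
(((¬a ⊃ (d ⊃ ¬b)) ∨ ¬c) ⊃ ¬b): 1 > 0, so result = 0
¬(((¬a ⊃ (d ⊃ ¬b)) ∨ ¬c) ⊃ ¬b): Gödel ¬ of 0 = 1 (operand is 0)
(d ∧ c) = min(0.95, 0.87) = 0.87
¬(d ∧ c): Gödel ¬ of 0.87 = 0 (operand ≠ 0)
¬a: Gödel ¬ of 0.23 = 0 (operand ≠ 0)
(¬(d ∧ c) ⊃ ¬a): 0 ≤ 0, so result = 1
¬d: Gödel ¬ of 0.95 = 0 (operand ≠ 0)
¬c: Gödel ¬ of 0.87 = 0 (operand ≠ 0)
(b ⊃ ¬c): 0.1 > 0, so result = 0
¬a: Gödel ¬ of 0.23 = 0 (operand ≠ 0)
((b ⊃ ¬c) ∨ ¬a) = max(0, 0) = 0
(¬d ∨ ((b ⊃ ¬c) ∨ ¬a)) = max(0, 0) = 0
((¬(d ∧ c) ⊃ ¬a) ⊃ (¬d ∨ ((b ⊃ ¬c) ∨ ¬a))): 1 > 0, so result = 0
(¬(((¬a ⊃ (d ⊃ ¬b)) ∨ ¬c) ⊃ ¬b) ∧ ((¬(d ∧ c) ⊃ ¬a) ⊃ (¬d ∨ ((b ⊃ ¬c) ∨ ¬a)))) = min(1, 0) = 0
(a ∨ (¬(((¬a ⊃ (d ⊃ ¬b)) ∨ ¬c) ⊃ ¬b) ∧ ((¬(d ∧ c) ⊃ ¬a) ⊃ (¬d ∨ ((b ⊃ ¬c) ∨ ¬a))))) = max(0.23, 0) = 0.23

0.23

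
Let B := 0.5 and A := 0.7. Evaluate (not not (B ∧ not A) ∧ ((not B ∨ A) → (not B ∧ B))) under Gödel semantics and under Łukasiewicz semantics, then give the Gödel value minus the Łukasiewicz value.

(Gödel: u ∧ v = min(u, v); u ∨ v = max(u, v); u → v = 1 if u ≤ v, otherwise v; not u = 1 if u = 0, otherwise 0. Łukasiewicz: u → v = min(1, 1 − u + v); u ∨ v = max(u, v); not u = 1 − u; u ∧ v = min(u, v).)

-0.30

Gödel evaluation:
  not A: Gödel ¬ of 0.7 = 0 (operand ≠ 0)
  (B ∧ not A) = min(0.5, 0) = 0
  not (B ∧ not A): Gödel ¬ of 0 = 1 (operand is 0)
  not not (B ∧ not A): Gödel ¬ of 1 = 0 (operand ≠ 0)
  not B: Gödel ¬ of 0.5 = 0 (operand ≠ 0)
  (not B ∨ A) = max(0, 0.7) = 0.7
  not B: Gödel ¬ of 0.5 = 0 (operand ≠ 0)
  (not B ∧ B) = min(0, 0.5) = 0
  ((not B ∨ A) → (not B ∧ B)): 0.7 > 0, so result = 0
  (not not (B ∧ not A) ∧ ((not B ∨ A) → (not B ∧ B))) = min(0, 0) = 0
  Gödel value = 0
Łukasiewicz evaluation:
  not A: Łukasiewicz ¬ gives 1 − 0.7 = 0.3
  (B ∧ not A) = min(0.5, 0.3) = 0.3
  not (B ∧ not A): Łukasiewicz ¬ gives 1 − 0.3 = 0.7
  not not (B ∧ not A): Łukasiewicz ¬ gives 1 − 0.7 = 0.3
  not B: Łukasiewicz ¬ gives 1 − 0.5 = 0.5
  (not B ∨ A) = max(0.5, 0.7) = 0.7
  not B: Łukasiewicz ¬ gives 1 − 0.5 = 0.5
  (not B ∧ B) = min(0.5, 0.5) = 0.5
  ((not B ∨ A) → (not B ∧ B)): min(1, 1 − 0.7 + 0.5) = 0.8
  (not not (B ∧ not A) ∧ ((not B ∨ A) → (not B ∧ B))) = min(0.3, 0.8) = 0.3
  Łukasiewicz value = 0.3
Difference: 0 − 0.3 = -0.30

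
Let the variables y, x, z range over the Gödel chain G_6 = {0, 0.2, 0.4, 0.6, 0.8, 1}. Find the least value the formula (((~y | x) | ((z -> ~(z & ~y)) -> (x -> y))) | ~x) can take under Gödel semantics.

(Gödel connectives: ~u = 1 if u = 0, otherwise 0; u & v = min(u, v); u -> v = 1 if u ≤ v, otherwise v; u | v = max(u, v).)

0.40

The minimum is attained at y = 0.2, x = 0.4, z = 0:
  ~y: Gödel ¬ of 0.2 = 0 (operand ≠ 0)
  (~y | x) = max(0, 0.4) = 0.4
  ~y: Gödel ¬ of 0.2 = 0 (operand ≠ 0)
  (z & ~y) = min(0, 0) = 0
  ~(z & ~y): Gödel ¬ of 0 = 1 (operand is 0)
  (z -> ~(z & ~y)): 0 ≤ 1, so result = 1
  (x -> y): 0.4 > 0.2, so result = 0.2
  ((z -> ~(z & ~y)) -> (x -> y)): 1 > 0.2, so result = 0.2
  ((~y | x) | ((z -> ~(z & ~y)) -> (x -> y))) = max(0.4, 0.2) = 0.4
  ~x: Gödel ¬ of 0.4 = 0 (operand ≠ 0)
  (((~y | x) | ((z -> ~(z & ~y)) -> (x -> y))) | ~x) = max(0.4, 0) = 0.4
Checking all 216 assignments confirms none give a value below 0.40.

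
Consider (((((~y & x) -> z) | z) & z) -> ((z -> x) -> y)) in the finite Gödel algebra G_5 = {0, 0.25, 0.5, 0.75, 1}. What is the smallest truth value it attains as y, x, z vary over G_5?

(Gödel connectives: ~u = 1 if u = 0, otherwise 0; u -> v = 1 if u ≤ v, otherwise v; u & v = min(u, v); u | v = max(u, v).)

The minimum is attained at y = 0, x = 0.25, z = 0.25:
  ~y: Gödel ¬ of 0 = 1 (operand is 0)
  (~y & x) = min(1, 0.25) = 0.25
  ((~y & x) -> z): 0.25 ≤ 0.25, so result = 1
  (((~y & x) -> z) | z) = max(1, 0.25) = 1
  ((((~y & x) -> z) | z) & z) = min(1, 0.25) = 0.25
  (z -> x): 0.25 ≤ 0.25, so result = 1
  ((z -> x) -> y): 1 > 0, so result = 0
  (((((~y & x) -> z) | z) & z) -> ((z -> x) -> y)): 0.25 > 0, so result = 0
Checking all 125 assignments confirms none give a value below 0.00.

0.00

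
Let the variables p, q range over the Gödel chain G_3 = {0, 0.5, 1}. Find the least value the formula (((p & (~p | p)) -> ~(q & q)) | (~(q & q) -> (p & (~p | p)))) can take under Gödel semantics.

Every assignment gives 1. For instance at p = 0, q = 0:
  ~p: Gödel ¬ of 0 = 1 (operand is 0)
  (~p | p) = max(1, 0) = 1
  (p & (~p | p)) = min(0, 1) = 0
  (q & q) = min(0, 0) = 0
  ~(q & q): Gödel ¬ of 0 = 1 (operand is 0)
  ((p & (~p | p)) -> ~(q & q)): 0 ≤ 1, so result = 1
  (q & q) = min(0, 0) = 0
  ~(q & q): Gödel ¬ of 0 = 1 (operand is 0)
  ~p: Gödel ¬ of 0 = 1 (operand is 0)
  (~p | p) = max(1, 0) = 1
  (p & (~p | p)) = min(0, 1) = 0
  (~(q & q) -> (p & (~p | p))): 1 > 0, so result = 0
  (((p & (~p | p)) -> ~(q & q)) | (~(q & q) -> (p & (~p | p)))) = max(1, 0) = 1
All 9 assignments give value 1 — the formula is a G_3-tautology.

1.00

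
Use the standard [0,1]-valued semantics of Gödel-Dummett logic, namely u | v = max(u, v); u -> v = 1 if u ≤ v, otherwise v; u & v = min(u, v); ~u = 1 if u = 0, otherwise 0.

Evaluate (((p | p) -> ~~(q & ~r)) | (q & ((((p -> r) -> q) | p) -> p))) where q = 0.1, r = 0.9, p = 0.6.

0.10

(p | p) = max(0.6, 0.6) = 0.6
~r: Gödel ¬ of 0.9 = 0 (operand ≠ 0)
(q & ~r) = min(0.1, 0) = 0
~(q & ~r): Gödel ¬ of 0 = 1 (operand is 0)
~~(q & ~r): Gödel ¬ of 1 = 0 (operand ≠ 0)
((p | p) -> ~~(q & ~r)): 0.6 > 0, so result = 0
(p -> r): 0.6 ≤ 0.9, so result = 1
((p -> r) -> q): 1 > 0.1, so result = 0.1
(((p -> r) -> q) | p) = max(0.1, 0.6) = 0.6
((((p -> r) -> q) | p) -> p): 0.6 ≤ 0.6, so result = 1
(q & ((((p -> r) -> q) | p) -> p)) = min(0.1, 1) = 0.1
(((p | p) -> ~~(q & ~r)) | (q & ((((p -> r) -> q) | p) -> p))) = max(0, 0.1) = 0.1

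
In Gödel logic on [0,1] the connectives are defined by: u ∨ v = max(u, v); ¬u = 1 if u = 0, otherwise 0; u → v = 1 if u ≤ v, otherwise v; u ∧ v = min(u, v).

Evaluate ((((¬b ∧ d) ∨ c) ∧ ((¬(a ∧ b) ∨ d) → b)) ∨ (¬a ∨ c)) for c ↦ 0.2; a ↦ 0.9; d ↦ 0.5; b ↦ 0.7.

¬b: Gödel ¬ of 0.7 = 0 (operand ≠ 0)
(¬b ∧ d) = min(0, 0.5) = 0
((¬b ∧ d) ∨ c) = max(0, 0.2) = 0.2
(a ∧ b) = min(0.9, 0.7) = 0.7
¬(a ∧ b): Gödel ¬ of 0.7 = 0 (operand ≠ 0)
(¬(a ∧ b) ∨ d) = max(0, 0.5) = 0.5
((¬(a ∧ b) ∨ d) → b): 0.5 ≤ 0.7, so result = 1
(((¬b ∧ d) ∨ c) ∧ ((¬(a ∧ b) ∨ d) → b)) = min(0.2, 1) = 0.2
¬a: Gödel ¬ of 0.9 = 0 (operand ≠ 0)
(¬a ∨ c) = max(0, 0.2) = 0.2
((((¬b ∧ d) ∨ c) ∧ ((¬(a ∧ b) ∨ d) → b)) ∨ (¬a ∨ c)) = max(0.2, 0.2) = 0.2

0.20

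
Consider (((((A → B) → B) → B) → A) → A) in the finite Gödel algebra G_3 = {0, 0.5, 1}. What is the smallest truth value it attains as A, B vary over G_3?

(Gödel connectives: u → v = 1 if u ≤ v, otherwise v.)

The minimum is attained at A = 0.5, B = 0:
  (A → B): 0.5 > 0, so result = 0
  ((A → B) → B): 0 ≤ 0, so result = 1
  (((A → B) → B) → B): 1 > 0, so result = 0
  ((((A → B) → B) → B) → A): 0 ≤ 0.5, so result = 1
  (((((A → B) → B) → B) → A) → A): 1 > 0.5, so result = 0.5
Checking all 9 assignments confirms none give a value below 0.50.

0.50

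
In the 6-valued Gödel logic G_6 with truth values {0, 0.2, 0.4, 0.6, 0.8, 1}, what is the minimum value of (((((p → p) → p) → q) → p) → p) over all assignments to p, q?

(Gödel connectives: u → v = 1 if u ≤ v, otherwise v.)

The minimum is attained at p = 0.2, q = 0:
  (p → p): 0.2 ≤ 0.2, so result = 1
  ((p → p) → p): 1 > 0.2, so result = 0.2
  (((p → p) → p) → q): 0.2 > 0, so result = 0
  ((((p → p) → p) → q) → p): 0 ≤ 0.2, so result = 1
  (((((p → p) → p) → q) → p) → p): 1 > 0.2, so result = 0.2
Checking all 36 assignments confirms none give a value below 0.20.

0.20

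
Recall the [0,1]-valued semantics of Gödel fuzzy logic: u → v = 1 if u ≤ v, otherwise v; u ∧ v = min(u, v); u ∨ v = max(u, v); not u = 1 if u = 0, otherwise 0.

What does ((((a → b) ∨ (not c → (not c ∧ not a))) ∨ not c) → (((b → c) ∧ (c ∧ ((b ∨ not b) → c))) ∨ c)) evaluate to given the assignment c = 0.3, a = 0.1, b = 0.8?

(a → b): 0.1 ≤ 0.8, so result = 1
not c: Gödel ¬ of 0.3 = 0 (operand ≠ 0)
not c: Gödel ¬ of 0.3 = 0 (operand ≠ 0)
not a: Gödel ¬ of 0.1 = 0 (operand ≠ 0)
(not c ∧ not a) = min(0, 0) = 0
(not c → (not c ∧ not a)): 0 ≤ 0, so result = 1
((a → b) ∨ (not c → (not c ∧ not a))) = max(1, 1) = 1
not c: Gödel ¬ of 0.3 = 0 (operand ≠ 0)
(((a → b) ∨ (not c → (not c ∧ not a))) ∨ not c) = max(1, 0) = 1
(b → c): 0.8 > 0.3, so result = 0.3
not b: Gödel ¬ of 0.8 = 0 (operand ≠ 0)
(b ∨ not b) = max(0.8, 0) = 0.8
((b ∨ not b) → c): 0.8 > 0.3, so result = 0.3
(c ∧ ((b ∨ not b) → c)) = min(0.3, 0.3) = 0.3
((b → c) ∧ (c ∧ ((b ∨ not b) → c))) = min(0.3, 0.3) = 0.3
(((b → c) ∧ (c ∧ ((b ∨ not b) → c))) ∨ c) = max(0.3, 0.3) = 0.3
((((a → b) ∨ (not c → (not c ∧ not a))) ∨ not c) → (((b → c) ∧ (c ∧ ((b ∨ not b) → c))) ∨ c)): 1 > 0.3, so result = 0.3

0.30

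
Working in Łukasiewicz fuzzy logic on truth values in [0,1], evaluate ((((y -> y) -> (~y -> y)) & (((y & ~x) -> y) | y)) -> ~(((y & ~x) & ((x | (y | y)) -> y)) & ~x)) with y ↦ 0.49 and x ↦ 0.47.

(y -> y): min(1, 1 − 0.49 + 0.49) = 1
~y: Łukasiewicz ¬ gives 1 − 0.49 = 0.51
(~y -> y): min(1, 1 − 0.51 + 0.49) = 0.98
((y -> y) -> (~y -> y)): min(1, 1 − 1 + 0.98) = 0.98
~x: Łukasiewicz ¬ gives 1 − 0.47 = 0.53
(y & ~x) = min(0.49, 0.53) = 0.49
((y & ~x) -> y): min(1, 1 − 0.49 + 0.49) = 1
(((y & ~x) -> y) | y) = max(1, 0.49) = 1
(((y -> y) -> (~y -> y)) & (((y & ~x) -> y) | y)) = min(0.98, 1) = 0.98
~x: Łukasiewicz ¬ gives 1 − 0.47 = 0.53
(y & ~x) = min(0.49, 0.53) = 0.49
(y | y) = max(0.49, 0.49) = 0.49
(x | (y | y)) = max(0.47, 0.49) = 0.49
((x | (y | y)) -> y): min(1, 1 − 0.49 + 0.49) = 1
((y & ~x) & ((x | (y | y)) -> y)) = min(0.49, 1) = 0.49
~x: Łukasiewicz ¬ gives 1 − 0.47 = 0.53
(((y & ~x) & ((x | (y | y)) -> y)) & ~x) = min(0.49, 0.53) = 0.49
~(((y & ~x) & ((x | (y | y)) -> y)) & ~x): Łukasiewicz ¬ gives 1 − 0.49 = 0.51
((((y -> y) -> (~y -> y)) & (((y & ~x) -> y) | y)) -> ~(((y & ~x) & ((x | (y | y)) -> y)) & ~x)): min(1, 1 − 0.98 + 0.51) = 0.53

0.53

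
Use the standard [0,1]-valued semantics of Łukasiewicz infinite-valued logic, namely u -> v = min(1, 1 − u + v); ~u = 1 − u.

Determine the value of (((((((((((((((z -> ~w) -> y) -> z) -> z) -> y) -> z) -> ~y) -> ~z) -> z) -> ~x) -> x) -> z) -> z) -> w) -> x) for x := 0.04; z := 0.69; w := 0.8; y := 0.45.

0.04

~w: Łukasiewicz ¬ gives 1 − 0.8 = 0.2
(z -> ~w): min(1, 1 − 0.69 + 0.2) = 0.51
((z -> ~w) -> y): min(1, 1 − 0.51 + 0.45) = 0.94
(((z -> ~w) -> y) -> z): min(1, 1 − 0.94 + 0.69) = 0.75
((((z -> ~w) -> y) -> z) -> z): min(1, 1 − 0.75 + 0.69) = 0.94
(((((z -> ~w) -> y) -> z) -> z) -> y): min(1, 1 − 0.94 + 0.45) = 0.51
((((((z -> ~w) -> y) -> z) -> z) -> y) -> z): min(1, 1 − 0.51 + 0.69) = 1
~y: Łukasiewicz ¬ gives 1 − 0.45 = 0.55
(((((((z -> ~w) -> y) -> z) -> z) -> y) -> z) -> ~y): min(1, 1 − 1 + 0.55) = 0.55
~z: Łukasiewicz ¬ gives 1 − 0.69 = 0.31
((((((((z -> ~w) -> y) -> z) -> z) -> y) -> z) -> ~y) -> ~z): min(1, 1 − 0.55 + 0.31) = 0.76
(((((((((z -> ~w) -> y) -> z) -> z) -> y) -> z) -> ~y) -> ~z) -> z): min(1, 1 − 0.76 + 0.69) = 0.93
~x: Łukasiewicz ¬ gives 1 − 0.04 = 0.96
((((((((((z -> ~w) -> y) -> z) -> z) -> y) -> z) -> ~y) -> ~z) -> z) -> ~x): min(1, 1 − 0.93 + 0.96) = 1
(((((((((((z -> ~w) -> y) -> z) -> z) -> y) -> z) -> ~y) -> ~z) -> z) -> ~x) -> x): min(1, 1 − 1 + 0.04) = 0.04
((((((((((((z -> ~w) -> y) -> z) -> z) -> y) -> z) -> ~y) -> ~z) -> z) -> ~x) -> x) -> z): min(1, 1 − 0.04 + 0.69) = 1
(((((((((((((z -> ~w) -> y) -> z) -> z) -> y) -> z) -> ~y) -> ~z) -> z) -> ~x) -> x) -> z) -> z): min(1, 1 − 1 + 0.69) = 0.69
((((((((((((((z -> ~w) -> y) -> z) -> z) -> y) -> z) -> ~y) -> ~z) -> z) -> ~x) -> x) -> z) -> z) -> w): min(1, 1 − 0.69 + 0.8) = 1
(((((((((((((((z -> ~w) -> y) -> z) -> z) -> y) -> z) -> ~y) -> ~z) -> z) -> ~x) -> x) -> z) -> z) -> w) -> x): min(1, 1 − 1 + 0.04) = 0.04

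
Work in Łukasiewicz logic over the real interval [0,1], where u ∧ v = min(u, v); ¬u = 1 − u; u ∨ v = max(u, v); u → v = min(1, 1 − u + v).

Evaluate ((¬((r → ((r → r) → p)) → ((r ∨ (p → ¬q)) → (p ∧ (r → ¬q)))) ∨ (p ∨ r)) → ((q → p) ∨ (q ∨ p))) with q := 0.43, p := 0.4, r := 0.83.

1.00

(r → r): min(1, 1 − 0.83 + 0.83) = 1
((r → r) → p): min(1, 1 − 1 + 0.4) = 0.4
(r → ((r → r) → p)): min(1, 1 − 0.83 + 0.4) = 0.57
¬q: Łukasiewicz ¬ gives 1 − 0.43 = 0.57
(p → ¬q): min(1, 1 − 0.4 + 0.57) = 1
(r ∨ (p → ¬q)) = max(0.83, 1) = 1
¬q: Łukasiewicz ¬ gives 1 − 0.43 = 0.57
(r → ¬q): min(1, 1 − 0.83 + 0.57) = 0.74
(p ∧ (r → ¬q)) = min(0.4, 0.74) = 0.4
((r ∨ (p → ¬q)) → (p ∧ (r → ¬q))): min(1, 1 − 1 + 0.4) = 0.4
((r → ((r → r) → p)) → ((r ∨ (p → ¬q)) → (p ∧ (r → ¬q)))): min(1, 1 − 0.57 + 0.4) = 0.83
¬((r → ((r → r) → p)) → ((r ∨ (p → ¬q)) → (p ∧ (r → ¬q)))): Łukasiewicz ¬ gives 1 − 0.83 = 0.17
(p ∨ r) = max(0.4, 0.83) = 0.83
(¬((r → ((r → r) → p)) → ((r ∨ (p → ¬q)) → (p ∧ (r → ¬q)))) ∨ (p ∨ r)) = max(0.17, 0.83) = 0.83
(q → p): min(1, 1 − 0.43 + 0.4) = 0.97
(q ∨ p) = max(0.43, 0.4) = 0.43
((q → p) ∨ (q ∨ p)) = max(0.97, 0.43) = 0.97
((¬((r → ((r → r) → p)) → ((r ∨ (p → ¬q)) → (p ∧ (r → ¬q)))) ∨ (p ∨ r)) → ((q → p) ∨ (q ∨ p))): min(1, 1 − 0.83 + 0.97) = 1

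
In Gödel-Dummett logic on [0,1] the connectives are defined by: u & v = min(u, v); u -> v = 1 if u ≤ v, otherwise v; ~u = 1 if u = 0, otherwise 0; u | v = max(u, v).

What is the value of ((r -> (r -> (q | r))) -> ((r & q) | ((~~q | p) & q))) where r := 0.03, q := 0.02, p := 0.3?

0.02

(q | r) = max(0.02, 0.03) = 0.03
(r -> (q | r)): 0.03 ≤ 0.03, so result = 1
(r -> (r -> (q | r))): 0.03 ≤ 1, so result = 1
(r & q) = min(0.03, 0.02) = 0.02
~q: Gödel ¬ of 0.02 = 0 (operand ≠ 0)
~~q: Gödel ¬ of 0 = 1 (operand is 0)
(~~q | p) = max(1, 0.3) = 1
((~~q | p) & q) = min(1, 0.02) = 0.02
((r & q) | ((~~q | p) & q)) = max(0.02, 0.02) = 0.02
((r -> (r -> (q | r))) -> ((r & q) | ((~~q | p) & q))): 1 > 0.02, so result = 0.02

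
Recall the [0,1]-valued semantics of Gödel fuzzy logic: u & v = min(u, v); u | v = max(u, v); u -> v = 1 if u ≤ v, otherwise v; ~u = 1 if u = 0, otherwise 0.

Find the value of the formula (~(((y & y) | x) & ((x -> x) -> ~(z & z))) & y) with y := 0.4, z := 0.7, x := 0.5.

0.40

(y & y) = min(0.4, 0.4) = 0.4
((y & y) | x) = max(0.4, 0.5) = 0.5
(x -> x): 0.5 ≤ 0.5, so result = 1
(z & z) = min(0.7, 0.7) = 0.7
~(z & z): Gödel ¬ of 0.7 = 0 (operand ≠ 0)
((x -> x) -> ~(z & z)): 1 > 0, so result = 0
(((y & y) | x) & ((x -> x) -> ~(z & z))) = min(0.5, 0) = 0
~(((y & y) | x) & ((x -> x) -> ~(z & z))): Gödel ¬ of 0 = 1 (operand is 0)
(~(((y & y) | x) & ((x -> x) -> ~(z & z))) & y) = min(1, 0.4) = 0.4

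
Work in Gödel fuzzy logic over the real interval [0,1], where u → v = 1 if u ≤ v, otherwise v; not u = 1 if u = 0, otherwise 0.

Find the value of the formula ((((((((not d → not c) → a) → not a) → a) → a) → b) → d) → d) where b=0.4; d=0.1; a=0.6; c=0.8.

1.00

not d: Gödel ¬ of 0.1 = 0 (operand ≠ 0)
not c: Gödel ¬ of 0.8 = 0 (operand ≠ 0)
(not d → not c): 0 ≤ 0, so result = 1
((not d → not c) → a): 1 > 0.6, so result = 0.6
not a: Gödel ¬ of 0.6 = 0 (operand ≠ 0)
(((not d → not c) → a) → not a): 0.6 > 0, so result = 0
((((not d → not c) → a) → not a) → a): 0 ≤ 0.6, so result = 1
(((((not d → not c) → a) → not a) → a) → a): 1 > 0.6, so result = 0.6
((((((not d → not c) → a) → not a) → a) → a) → b): 0.6 > 0.4, so result = 0.4
(((((((not d → not c) → a) → not a) → a) → a) → b) → d): 0.4 > 0.1, so result = 0.1
((((((((not d → not c) → a) → not a) → a) → a) → b) → d) → d): 0.1 ≤ 0.1, so result = 1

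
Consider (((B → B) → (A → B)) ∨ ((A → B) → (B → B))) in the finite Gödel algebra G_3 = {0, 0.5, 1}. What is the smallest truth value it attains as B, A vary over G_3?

1.00

Every assignment gives 1. For instance at B = 0, A = 0:
  (B → B): 0 ≤ 0, so result = 1
  (A → B): 0 ≤ 0, so result = 1
  ((B → B) → (A → B)): 1 ≤ 1, so result = 1
  (A → B): 0 ≤ 0, so result = 1
  (B → B): 0 ≤ 0, so result = 1
  ((A → B) → (B → B)): 1 ≤ 1, so result = 1
  (((B → B) → (A → B)) ∨ ((A → B) → (B → B))) = max(1, 1) = 1
All 9 assignments give value 1 — the formula is a G_3-tautology.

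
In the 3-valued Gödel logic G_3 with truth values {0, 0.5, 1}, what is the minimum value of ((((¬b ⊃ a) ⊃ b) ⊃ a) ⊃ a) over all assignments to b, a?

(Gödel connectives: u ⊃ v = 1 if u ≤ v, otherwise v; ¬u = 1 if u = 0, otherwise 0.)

0.50

The minimum is attained at b = 0, a = 0.5:
  ¬b: Gödel ¬ of 0 = 1 (operand is 0)
  (¬b ⊃ a): 1 > 0.5, so result = 0.5
  ((¬b ⊃ a) ⊃ b): 0.5 > 0, so result = 0
  (((¬b ⊃ a) ⊃ b) ⊃ a): 0 ≤ 0.5, so result = 1
  ((((¬b ⊃ a) ⊃ b) ⊃ a) ⊃ a): 1 > 0.5, so result = 0.5
Checking all 9 assignments confirms none give a value below 0.50.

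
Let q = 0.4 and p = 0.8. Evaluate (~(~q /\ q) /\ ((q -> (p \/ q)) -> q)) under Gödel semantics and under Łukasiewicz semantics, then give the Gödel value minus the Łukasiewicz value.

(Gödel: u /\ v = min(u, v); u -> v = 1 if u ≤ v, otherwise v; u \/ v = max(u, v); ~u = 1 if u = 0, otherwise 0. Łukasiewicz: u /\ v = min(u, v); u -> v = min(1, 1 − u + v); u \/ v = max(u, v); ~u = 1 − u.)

0.00

Gödel evaluation:
  ~q: Gödel ¬ of 0.4 = 0 (operand ≠ 0)
  (~q /\ q) = min(0, 0.4) = 0
  ~(~q /\ q): Gödel ¬ of 0 = 1 (operand is 0)
  (p \/ q) = max(0.8, 0.4) = 0.8
  (q -> (p \/ q)): 0.4 ≤ 0.8, so result = 1
  ((q -> (p \/ q)) -> q): 1 > 0.4, so result = 0.4
  (~(~q /\ q) /\ ((q -> (p \/ q)) -> q)) = min(1, 0.4) = 0.4
  Gödel value = 0.4
Łukasiewicz evaluation:
  ~q: Łukasiewicz ¬ gives 1 − 0.4 = 0.6
  (~q /\ q) = min(0.6, 0.4) = 0.4
  ~(~q /\ q): Łukasiewicz ¬ gives 1 − 0.4 = 0.6
  (p \/ q) = max(0.8, 0.4) = 0.8
  (q -> (p \/ q)): min(1, 1 − 0.4 + 0.8) = 1
  ((q -> (p \/ q)) -> q): min(1, 1 − 1 + 0.4) = 0.4
  (~(~q /\ q) /\ ((q -> (p \/ q)) -> q)) = min(0.6, 0.4) = 0.4
  Łukasiewicz value = 0.4
Difference: 0.4 − 0.4 = 0.00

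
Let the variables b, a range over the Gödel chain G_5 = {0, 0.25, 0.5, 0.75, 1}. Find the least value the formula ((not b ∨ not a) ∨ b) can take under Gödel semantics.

0.25

The minimum is attained at b = 0.25, a = 0.25:
  not b: Gödel ¬ of 0.25 = 0 (operand ≠ 0)
  not a: Gödel ¬ of 0.25 = 0 (operand ≠ 0)
  (not b ∨ not a) = max(0, 0) = 0
  ((not b ∨ not a) ∨ b) = max(0, 0.25) = 0.25
Checking all 25 assignments confirms none give a value below 0.25.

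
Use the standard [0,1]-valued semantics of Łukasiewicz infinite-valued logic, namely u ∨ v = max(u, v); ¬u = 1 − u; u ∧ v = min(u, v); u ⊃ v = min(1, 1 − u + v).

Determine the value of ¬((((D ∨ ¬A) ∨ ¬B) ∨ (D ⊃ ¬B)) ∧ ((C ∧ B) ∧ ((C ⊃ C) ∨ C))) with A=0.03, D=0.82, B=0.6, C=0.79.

¬A: Łukasiewicz ¬ gives 1 − 0.03 = 0.97
(D ∨ ¬A) = max(0.82, 0.97) = 0.97
¬B: Łukasiewicz ¬ gives 1 − 0.6 = 0.4
((D ∨ ¬A) ∨ ¬B) = max(0.97, 0.4) = 0.97
¬B: Łukasiewicz ¬ gives 1 − 0.6 = 0.4
(D ⊃ ¬B): min(1, 1 − 0.82 + 0.4) = 0.58
(((D ∨ ¬A) ∨ ¬B) ∨ (D ⊃ ¬B)) = max(0.97, 0.58) = 0.97
(C ∧ B) = min(0.79, 0.6) = 0.6
(C ⊃ C): min(1, 1 − 0.79 + 0.79) = 1
((C ⊃ C) ∨ C) = max(1, 0.79) = 1
((C ∧ B) ∧ ((C ⊃ C) ∨ C)) = min(0.6, 1) = 0.6
((((D ∨ ¬A) ∨ ¬B) ∨ (D ⊃ ¬B)) ∧ ((C ∧ B) ∧ ((C ⊃ C) ∨ C))) = min(0.97, 0.6) = 0.6
¬((((D ∨ ¬A) ∨ ¬B) ∨ (D ⊃ ¬B)) ∧ ((C ∧ B) ∧ ((C ⊃ C) ∨ C))): Łukasiewicz ¬ gives 1 − 0.6 = 0.4

0.40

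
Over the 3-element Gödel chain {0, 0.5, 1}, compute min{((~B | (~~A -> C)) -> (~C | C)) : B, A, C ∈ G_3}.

0.50

The minimum is attained at B = 0, A = 0, C = 0.5:
  ~B: Gödel ¬ of 0 = 1 (operand is 0)
  ~A: Gödel ¬ of 0 = 1 (operand is 0)
  ~~A: Gödel ¬ of 1 = 0 (operand ≠ 0)
  (~~A -> C): 0 ≤ 0.5, so result = 1
  (~B | (~~A -> C)) = max(1, 1) = 1
  ~C: Gödel ¬ of 0.5 = 0 (operand ≠ 0)
  (~C | C) = max(0, 0.5) = 0.5
  ((~B | (~~A -> C)) -> (~C | C)): 1 > 0.5, so result = 0.5
Checking all 27 assignments confirms none give a value below 0.50.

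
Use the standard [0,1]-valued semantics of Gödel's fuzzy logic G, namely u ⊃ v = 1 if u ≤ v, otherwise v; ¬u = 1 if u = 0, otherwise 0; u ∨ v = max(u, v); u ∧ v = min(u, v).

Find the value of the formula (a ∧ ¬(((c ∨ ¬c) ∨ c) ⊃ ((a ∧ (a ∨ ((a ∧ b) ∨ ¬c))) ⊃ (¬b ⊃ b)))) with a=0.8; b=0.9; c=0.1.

¬c: Gödel ¬ of 0.1 = 0 (operand ≠ 0)
(c ∨ ¬c) = max(0.1, 0) = 0.1
((c ∨ ¬c) ∨ c) = max(0.1, 0.1) = 0.1
(a ∧ b) = min(0.8, 0.9) = 0.8
¬c: Gödel ¬ of 0.1 = 0 (operand ≠ 0)
((a ∧ b) ∨ ¬c) = max(0.8, 0) = 0.8
(a ∨ ((a ∧ b) ∨ ¬c)) = max(0.8, 0.8) = 0.8
(a ∧ (a ∨ ((a ∧ b) ∨ ¬c))) = min(0.8, 0.8) = 0.8
¬b: Gödel ¬ of 0.9 = 0 (operand ≠ 0)
(¬b ⊃ b): 0 ≤ 0.9, so result = 1
((a ∧ (a ∨ ((a ∧ b) ∨ ¬c))) ⊃ (¬b ⊃ b)): 0.8 ≤ 1, so result = 1
(((c ∨ ¬c) ∨ c) ⊃ ((a ∧ (a ∨ ((a ∧ b) ∨ ¬c))) ⊃ (¬b ⊃ b))): 0.1 ≤ 1, so result = 1
¬(((c ∨ ¬c) ∨ c) ⊃ ((a ∧ (a ∨ ((a ∧ b) ∨ ¬c))) ⊃ (¬b ⊃ b))): Gödel ¬ of 1 = 0 (operand ≠ 0)
(a ∧ ¬(((c ∨ ¬c) ∨ c) ⊃ ((a ∧ (a ∨ ((a ∧ b) ∨ ¬c))) ⊃ (¬b ⊃ b)))) = min(0.8, 0) = 0

0.00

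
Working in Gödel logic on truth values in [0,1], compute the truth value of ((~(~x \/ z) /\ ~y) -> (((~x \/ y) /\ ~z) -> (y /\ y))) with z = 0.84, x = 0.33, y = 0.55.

~x: Gödel ¬ of 0.33 = 0 (operand ≠ 0)
(~x \/ z) = max(0, 0.84) = 0.84
~(~x \/ z): Gödel ¬ of 0.84 = 0 (operand ≠ 0)
~y: Gödel ¬ of 0.55 = 0 (operand ≠ 0)
(~(~x \/ z) /\ ~y) = min(0, 0) = 0
~x: Gödel ¬ of 0.33 = 0 (operand ≠ 0)
(~x \/ y) = max(0, 0.55) = 0.55
~z: Gödel ¬ of 0.84 = 0 (operand ≠ 0)
((~x \/ y) /\ ~z) = min(0.55, 0) = 0
(y /\ y) = min(0.55, 0.55) = 0.55
(((~x \/ y) /\ ~z) -> (y /\ y)): 0 ≤ 0.55, so result = 1
((~(~x \/ z) /\ ~y) -> (((~x \/ y) /\ ~z) -> (y /\ y))): 0 ≤ 1, so result = 1

1.00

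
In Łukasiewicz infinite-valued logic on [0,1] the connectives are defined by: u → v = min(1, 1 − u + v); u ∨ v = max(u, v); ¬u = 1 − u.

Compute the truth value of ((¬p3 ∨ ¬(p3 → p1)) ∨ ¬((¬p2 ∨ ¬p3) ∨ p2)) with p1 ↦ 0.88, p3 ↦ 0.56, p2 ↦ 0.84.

¬p3: Łukasiewicz ¬ gives 1 − 0.56 = 0.44
(p3 → p1): min(1, 1 − 0.56 + 0.88) = 1
¬(p3 → p1): Łukasiewicz ¬ gives 1 − 1 = 0
(¬p3 ∨ ¬(p3 → p1)) = max(0.44, 0) = 0.44
¬p2: Łukasiewicz ¬ gives 1 − 0.84 = 0.16
¬p3: Łukasiewicz ¬ gives 1 − 0.56 = 0.44
(¬p2 ∨ ¬p3) = max(0.16, 0.44) = 0.44
((¬p2 ∨ ¬p3) ∨ p2) = max(0.44, 0.84) = 0.84
¬((¬p2 ∨ ¬p3) ∨ p2): Łukasiewicz ¬ gives 1 − 0.84 = 0.16
((¬p3 ∨ ¬(p3 → p1)) ∨ ¬((¬p2 ∨ ¬p3) ∨ p2)) = max(0.44, 0.16) = 0.44

0.44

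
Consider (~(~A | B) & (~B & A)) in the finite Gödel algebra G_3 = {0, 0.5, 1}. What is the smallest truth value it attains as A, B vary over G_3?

The minimum is attained at A = 0, B = 0:
  ~A: Gödel ¬ of 0 = 1 (operand is 0)
  (~A | B) = max(1, 0) = 1
  ~(~A | B): Gödel ¬ of 1 = 0 (operand ≠ 0)
  ~B: Gödel ¬ of 0 = 1 (operand is 0)
  (~B & A) = min(1, 0) = 0
  (~(~A | B) & (~B & A)) = min(0, 0) = 0
Checking all 9 assignments confirms none give a value below 0.00.

0.00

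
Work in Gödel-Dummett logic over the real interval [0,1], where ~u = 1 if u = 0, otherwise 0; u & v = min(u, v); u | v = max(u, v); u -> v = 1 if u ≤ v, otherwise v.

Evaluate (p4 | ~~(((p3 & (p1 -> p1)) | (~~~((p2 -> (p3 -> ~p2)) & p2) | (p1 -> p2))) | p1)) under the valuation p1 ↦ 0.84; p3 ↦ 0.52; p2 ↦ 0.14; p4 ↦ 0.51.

(p1 -> p1): 0.84 ≤ 0.84, so result = 1
(p3 & (p1 -> p1)) = min(0.52, 1) = 0.52
~p2: Gödel ¬ of 0.14 = 0 (operand ≠ 0)
(p3 -> ~p2): 0.52 > 0, so result = 0
(p2 -> (p3 -> ~p2)): 0.14 > 0, so result = 0
((p2 -> (p3 -> ~p2)) & p2) = min(0, 0.14) = 0
~((p2 -> (p3 -> ~p2)) & p2): Gödel ¬ of 0 = 1 (operand is 0)
~~((p2 -> (p3 -> ~p2)) & p2): Gödel ¬ of 1 = 0 (operand ≠ 0)
~~~((p2 -> (p3 -> ~p2)) & p2): Gödel ¬ of 0 = 1 (operand is 0)
(p1 -> p2): 0.84 > 0.14, so result = 0.14
(~~~((p2 -> (p3 -> ~p2)) & p2) | (p1 -> p2)) = max(1, 0.14) = 1
((p3 & (p1 -> p1)) | (~~~((p2 -> (p3 -> ~p2)) & p2) | (p1 -> p2))) = max(0.52, 1) = 1
(((p3 & (p1 -> p1)) | (~~~((p2 -> (p3 -> ~p2)) & p2) | (p1 -> p2))) | p1) = max(1, 0.84) = 1
~(((p3 & (p1 -> p1)) | (~~~((p2 -> (p3 -> ~p2)) & p2) | (p1 -> p2))) | p1): Gödel ¬ of 1 = 0 (operand ≠ 0)
~~(((p3 & (p1 -> p1)) | (~~~((p2 -> (p3 -> ~p2)) & p2) | (p1 -> p2))) | p1): Gödel ¬ of 0 = 1 (operand is 0)
(p4 | ~~(((p3 & (p1 -> p1)) | (~~~((p2 -> (p3 -> ~p2)) & p2) | (p1 -> p2))) | p1)) = max(0.51, 1) = 1

1.00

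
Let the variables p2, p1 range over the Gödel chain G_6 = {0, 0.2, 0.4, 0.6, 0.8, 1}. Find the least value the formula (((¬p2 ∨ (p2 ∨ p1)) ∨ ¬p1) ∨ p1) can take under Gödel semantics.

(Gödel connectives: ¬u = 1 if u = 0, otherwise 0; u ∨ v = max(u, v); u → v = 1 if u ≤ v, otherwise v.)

The minimum is attained at p2 = 0.2, p1 = 0.2:
  ¬p2: Gödel ¬ of 0.2 = 0 (operand ≠ 0)
  (p2 ∨ p1) = max(0.2, 0.2) = 0.2
  (¬p2 ∨ (p2 ∨ p1)) = max(0, 0.2) = 0.2
  ¬p1: Gödel ¬ of 0.2 = 0 (operand ≠ 0)
  ((¬p2 ∨ (p2 ∨ p1)) ∨ ¬p1) = max(0.2, 0) = 0.2
  (((¬p2 ∨ (p2 ∨ p1)) ∨ ¬p1) ∨ p1) = max(0.2, 0.2) = 0.2
Checking all 36 assignments confirms none give a value below 0.20.

0.20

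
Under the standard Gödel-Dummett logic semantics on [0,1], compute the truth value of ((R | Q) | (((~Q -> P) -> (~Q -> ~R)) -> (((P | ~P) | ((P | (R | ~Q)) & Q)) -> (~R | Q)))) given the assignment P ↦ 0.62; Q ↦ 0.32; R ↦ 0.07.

(R | Q) = max(0.07, 0.32) = 0.32
~Q: Gödel ¬ of 0.32 = 0 (operand ≠ 0)
(~Q -> P): 0 ≤ 0.62, so result = 1
~Q: Gödel ¬ of 0.32 = 0 (operand ≠ 0)
~R: Gödel ¬ of 0.07 = 0 (operand ≠ 0)
(~Q -> ~R): 0 ≤ 0, so result = 1
((~Q -> P) -> (~Q -> ~R)): 1 ≤ 1, so result = 1
~P: Gödel ¬ of 0.62 = 0 (operand ≠ 0)
(P | ~P) = max(0.62, 0) = 0.62
~Q: Gödel ¬ of 0.32 = 0 (operand ≠ 0)
(R | ~Q) = max(0.07, 0) = 0.07
(P | (R | ~Q)) = max(0.62, 0.07) = 0.62
((P | (R | ~Q)) & Q) = min(0.62, 0.32) = 0.32
((P | ~P) | ((P | (R | ~Q)) & Q)) = max(0.62, 0.32) = 0.62
~R: Gödel ¬ of 0.07 = 0 (operand ≠ 0)
(~R | Q) = max(0, 0.32) = 0.32
(((P | ~P) | ((P | (R | ~Q)) & Q)) -> (~R | Q)): 0.62 > 0.32, so result = 0.32
(((~Q -> P) -> (~Q -> ~R)) -> (((P | ~P) | ((P | (R | ~Q)) & Q)) -> (~R | Q))): 1 > 0.32, so result = 0.32
((R | Q) | (((~Q -> P) -> (~Q -> ~R)) -> (((P | ~P) | ((P | (R | ~Q)) & Q)) -> (~R | Q)))) = max(0.32, 0.32) = 0.32

0.32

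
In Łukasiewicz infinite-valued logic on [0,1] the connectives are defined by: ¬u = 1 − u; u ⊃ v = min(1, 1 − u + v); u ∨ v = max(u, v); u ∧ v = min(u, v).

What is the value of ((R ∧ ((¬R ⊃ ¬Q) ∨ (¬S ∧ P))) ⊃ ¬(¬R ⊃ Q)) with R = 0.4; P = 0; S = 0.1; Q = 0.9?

0.60

¬R: Łukasiewicz ¬ gives 1 − 0.4 = 0.6
¬Q: Łukasiewicz ¬ gives 1 − 0.9 = 0.1
(¬R ⊃ ¬Q): min(1, 1 − 0.6 + 0.1) = 0.5
¬S: Łukasiewicz ¬ gives 1 − 0.1 = 0.9
(¬S ∧ P) = min(0.9, 0) = 0
((¬R ⊃ ¬Q) ∨ (¬S ∧ P)) = max(0.5, 0) = 0.5
(R ∧ ((¬R ⊃ ¬Q) ∨ (¬S ∧ P))) = min(0.4, 0.5) = 0.4
¬R: Łukasiewicz ¬ gives 1 − 0.4 = 0.6
(¬R ⊃ Q): min(1, 1 − 0.6 + 0.9) = 1
¬(¬R ⊃ Q): Łukasiewicz ¬ gives 1 − 1 = 0
((R ∧ ((¬R ⊃ ¬Q) ∨ (¬S ∧ P))) ⊃ ¬(¬R ⊃ Q)): min(1, 1 − 0.4 + 0) = 0.6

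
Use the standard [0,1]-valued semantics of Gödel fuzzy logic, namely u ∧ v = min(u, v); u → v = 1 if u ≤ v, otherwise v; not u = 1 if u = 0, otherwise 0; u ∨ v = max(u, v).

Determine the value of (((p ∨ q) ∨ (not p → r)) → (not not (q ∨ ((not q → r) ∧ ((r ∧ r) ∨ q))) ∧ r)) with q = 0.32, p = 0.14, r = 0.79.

(p ∨ q) = max(0.14, 0.32) = 0.32
not p: Gödel ¬ of 0.14 = 0 (operand ≠ 0)
(not p → r): 0 ≤ 0.79, so result = 1
((p ∨ q) ∨ (not p → r)) = max(0.32, 1) = 1
not q: Gödel ¬ of 0.32 = 0 (operand ≠ 0)
(not q → r): 0 ≤ 0.79, so result = 1
(r ∧ r) = min(0.79, 0.79) = 0.79
((r ∧ r) ∨ q) = max(0.79, 0.32) = 0.79
((not q → r) ∧ ((r ∧ r) ∨ q)) = min(1, 0.79) = 0.79
(q ∨ ((not q → r) ∧ ((r ∧ r) ∨ q))) = max(0.32, 0.79) = 0.79
not (q ∨ ((not q → r) ∧ ((r ∧ r) ∨ q))): Gödel ¬ of 0.79 = 0 (operand ≠ 0)
not not (q ∨ ((not q → r) ∧ ((r ∧ r) ∨ q))): Gödel ¬ of 0 = 1 (operand is 0)
(not not (q ∨ ((not q → r) ∧ ((r ∧ r) ∨ q))) ∧ r) = min(1, 0.79) = 0.79
(((p ∨ q) ∨ (not p → r)) → (not not (q ∨ ((not q → r) ∧ ((r ∧ r) ∨ q))) ∧ r)): 1 > 0.79, so result = 0.79

0.79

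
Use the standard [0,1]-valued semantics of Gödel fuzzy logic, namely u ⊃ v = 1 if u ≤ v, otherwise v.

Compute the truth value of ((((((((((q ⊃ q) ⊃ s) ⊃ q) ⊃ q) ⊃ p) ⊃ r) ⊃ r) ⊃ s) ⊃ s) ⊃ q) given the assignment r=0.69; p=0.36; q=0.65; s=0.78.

0.65

(q ⊃ q): 0.65 ≤ 0.65, so result = 1
((q ⊃ q) ⊃ s): 1 > 0.78, so result = 0.78
(((q ⊃ q) ⊃ s) ⊃ q): 0.78 > 0.65, so result = 0.65
((((q ⊃ q) ⊃ s) ⊃ q) ⊃ q): 0.65 ≤ 0.65, so result = 1
(((((q ⊃ q) ⊃ s) ⊃ q) ⊃ q) ⊃ p): 1 > 0.36, so result = 0.36
((((((q ⊃ q) ⊃ s) ⊃ q) ⊃ q) ⊃ p) ⊃ r): 0.36 ≤ 0.69, so result = 1
(((((((q ⊃ q) ⊃ s) ⊃ q) ⊃ q) ⊃ p) ⊃ r) ⊃ r): 1 > 0.69, so result = 0.69
((((((((q ⊃ q) ⊃ s) ⊃ q) ⊃ q) ⊃ p) ⊃ r) ⊃ r) ⊃ s): 0.69 ≤ 0.78, so result = 1
(((((((((q ⊃ q) ⊃ s) ⊃ q) ⊃ q) ⊃ p) ⊃ r) ⊃ r) ⊃ s) ⊃ s): 1 > 0.78, so result = 0.78
((((((((((q ⊃ q) ⊃ s) ⊃ q) ⊃ q) ⊃ p) ⊃ r) ⊃ r) ⊃ s) ⊃ s) ⊃ q): 0.78 > 0.65, so result = 0.65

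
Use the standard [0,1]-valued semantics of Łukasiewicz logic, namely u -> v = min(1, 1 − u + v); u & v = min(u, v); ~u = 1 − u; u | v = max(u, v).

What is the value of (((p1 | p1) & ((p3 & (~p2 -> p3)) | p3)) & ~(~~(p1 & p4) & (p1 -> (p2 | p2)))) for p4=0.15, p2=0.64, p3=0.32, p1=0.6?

0.32

(p1 | p1) = max(0.6, 0.6) = 0.6
~p2: Łukasiewicz ¬ gives 1 − 0.64 = 0.36
(~p2 -> p3): min(1, 1 − 0.36 + 0.32) = 0.96
(p3 & (~p2 -> p3)) = min(0.32, 0.96) = 0.32
((p3 & (~p2 -> p3)) | p3) = max(0.32, 0.32) = 0.32
((p1 | p1) & ((p3 & (~p2 -> p3)) | p3)) = min(0.6, 0.32) = 0.32
(p1 & p4) = min(0.6, 0.15) = 0.15
~(p1 & p4): Łukasiewicz ¬ gives 1 − 0.15 = 0.85
~~(p1 & p4): Łukasiewicz ¬ gives 1 − 0.85 = 0.15
(p2 | p2) = max(0.64, 0.64) = 0.64
(p1 -> (p2 | p2)): min(1, 1 − 0.6 + 0.64) = 1
(~~(p1 & p4) & (p1 -> (p2 | p2))) = min(0.15, 1) = 0.15
~(~~(p1 & p4) & (p1 -> (p2 | p2))): Łukasiewicz ¬ gives 1 − 0.15 = 0.85
(((p1 | p1) & ((p3 & (~p2 -> p3)) | p3)) & ~(~~(p1 & p4) & (p1 -> (p2 | p2)))) = min(0.32, 0.85) = 0.32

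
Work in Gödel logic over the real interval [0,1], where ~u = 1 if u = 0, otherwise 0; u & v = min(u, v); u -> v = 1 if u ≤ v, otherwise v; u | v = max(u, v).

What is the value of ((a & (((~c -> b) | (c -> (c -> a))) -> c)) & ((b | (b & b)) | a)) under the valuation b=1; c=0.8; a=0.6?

~c: Gödel ¬ of 0.8 = 0 (operand ≠ 0)
(~c -> b): 0 ≤ 1, so result = 1
(c -> a): 0.8 > 0.6, so result = 0.6
(c -> (c -> a)): 0.8 > 0.6, so result = 0.6
((~c -> b) | (c -> (c -> a))) = max(1, 0.6) = 1
(((~c -> b) | (c -> (c -> a))) -> c): 1 > 0.8, so result = 0.8
(a & (((~c -> b) | (c -> (c -> a))) -> c)) = min(0.6, 0.8) = 0.6
(b & b) = min(1, 1) = 1
(b | (b & b)) = max(1, 1) = 1
((b | (b & b)) | a) = max(1, 0.6) = 1
((a & (((~c -> b) | (c -> (c -> a))) -> c)) & ((b | (b & b)) | a)) = min(0.6, 1) = 0.6

0.60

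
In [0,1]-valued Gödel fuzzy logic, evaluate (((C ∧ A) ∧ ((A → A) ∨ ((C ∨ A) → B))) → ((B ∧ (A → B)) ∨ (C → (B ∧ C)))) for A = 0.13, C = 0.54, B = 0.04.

0.04

(C ∧ A) = min(0.54, 0.13) = 0.13
(A → A): 0.13 ≤ 0.13, so result = 1
(C ∨ A) = max(0.54, 0.13) = 0.54
((C ∨ A) → B): 0.54 > 0.04, so result = 0.04
((A → A) ∨ ((C ∨ A) → B)) = max(1, 0.04) = 1
((C ∧ A) ∧ ((A → A) ∨ ((C ∨ A) → B))) = min(0.13, 1) = 0.13
(A → B): 0.13 > 0.04, so result = 0.04
(B ∧ (A → B)) = min(0.04, 0.04) = 0.04
(B ∧ C) = min(0.04, 0.54) = 0.04
(C → (B ∧ C)): 0.54 > 0.04, so result = 0.04
((B ∧ (A → B)) ∨ (C → (B ∧ C))) = max(0.04, 0.04) = 0.04
(((C ∧ A) ∧ ((A → A) ∨ ((C ∨ A) → B))) → ((B ∧ (A → B)) ∨ (C → (B ∧ C)))): 0.13 > 0.04, so result = 0.04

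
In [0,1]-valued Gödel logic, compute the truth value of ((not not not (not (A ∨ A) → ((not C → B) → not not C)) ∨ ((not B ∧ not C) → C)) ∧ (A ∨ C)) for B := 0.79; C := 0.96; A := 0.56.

0.96

(A ∨ A) = max(0.56, 0.56) = 0.56
not (A ∨ A): Gödel ¬ of 0.56 = 0 (operand ≠ 0)
not C: Gödel ¬ of 0.96 = 0 (operand ≠ 0)
(not C → B): 0 ≤ 0.79, so result = 1
not C: Gödel ¬ of 0.96 = 0 (operand ≠ 0)
not not C: Gödel ¬ of 0 = 1 (operand is 0)
((not C → B) → not not C): 1 ≤ 1, so result = 1
(not (A ∨ A) → ((not C → B) → not not C)): 0 ≤ 1, so result = 1
not (not (A ∨ A) → ((not C → B) → not not C)): Gödel ¬ of 1 = 0 (operand ≠ 0)
not not (not (A ∨ A) → ((not C → B) → not not C)): Gödel ¬ of 0 = 1 (operand is 0)
not not not (not (A ∨ A) → ((not C → B) → not not C)): Gödel ¬ of 1 = 0 (operand ≠ 0)
not B: Gödel ¬ of 0.79 = 0 (operand ≠ 0)
not C: Gödel ¬ of 0.96 = 0 (operand ≠ 0)
(not B ∧ not C) = min(0, 0) = 0
((not B ∧ not C) → C): 0 ≤ 0.96, so result = 1
(not not not (not (A ∨ A) → ((not C → B) → not not C)) ∨ ((not B ∧ not C) → C)) = max(0, 1) = 1
(A ∨ C) = max(0.56, 0.96) = 0.96
((not not not (not (A ∨ A) → ((not C → B) → not not C)) ∨ ((not B ∧ not C) → C)) ∧ (A ∨ C)) = min(1, 0.96) = 0.96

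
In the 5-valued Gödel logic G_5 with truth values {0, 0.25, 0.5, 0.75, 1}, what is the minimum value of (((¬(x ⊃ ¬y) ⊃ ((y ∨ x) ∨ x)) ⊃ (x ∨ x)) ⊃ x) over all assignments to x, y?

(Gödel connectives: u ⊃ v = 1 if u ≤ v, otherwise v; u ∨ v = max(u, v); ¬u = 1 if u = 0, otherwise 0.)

0.25

The minimum is attained at x = 0.25, y = 0.25:
  ¬y: Gödel ¬ of 0.25 = 0 (operand ≠ 0)
  (x ⊃ ¬y): 0.25 > 0, so result = 0
  ¬(x ⊃ ¬y): Gödel ¬ of 0 = 1 (operand is 0)
  (y ∨ x) = max(0.25, 0.25) = 0.25
  ((y ∨ x) ∨ x) = max(0.25, 0.25) = 0.25
  (¬(x ⊃ ¬y) ⊃ ((y ∨ x) ∨ x)): 1 > 0.25, so result = 0.25
  (x ∨ x) = max(0.25, 0.25) = 0.25
  ((¬(x ⊃ ¬y) ⊃ ((y ∨ x) ∨ x)) ⊃ (x ∨ x)): 0.25 ≤ 0.25, so result = 1
  (((¬(x ⊃ ¬y) ⊃ ((y ∨ x) ∨ x)) ⊃ (x ∨ x)) ⊃ x): 1 > 0.25, so result = 0.25
Checking all 25 assignments confirms none give a value below 0.25.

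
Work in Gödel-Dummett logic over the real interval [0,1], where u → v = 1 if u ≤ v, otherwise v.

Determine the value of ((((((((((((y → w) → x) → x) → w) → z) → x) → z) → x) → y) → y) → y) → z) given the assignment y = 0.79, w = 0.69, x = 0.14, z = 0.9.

(y → w): 0.79 > 0.69, so result = 0.69
((y → w) → x): 0.69 > 0.14, so result = 0.14
(((y → w) → x) → x): 0.14 ≤ 0.14, so result = 1
((((y → w) → x) → x) → w): 1 > 0.69, so result = 0.69
(((((y → w) → x) → x) → w) → z): 0.69 ≤ 0.9, so result = 1
((((((y → w) → x) → x) → w) → z) → x): 1 > 0.14, so result = 0.14
(((((((y → w) → x) → x) → w) → z) → x) → z): 0.14 ≤ 0.9, so result = 1
((((((((y → w) → x) → x) → w) → z) → x) → z) → x): 1 > 0.14, so result = 0.14
(((((((((y → w) → x) → x) → w) → z) → x) → z) → x) → y): 0.14 ≤ 0.79, so result = 1
((((((((((y → w) → x) → x) → w) → z) → x) → z) → x) → y) → y): 1 > 0.79, so result = 0.79
(((((((((((y → w) → x) → x) → w) → z) → x) → z) → x) → y) → y) → y): 0.79 ≤ 0.79, so result = 1
((((((((((((y → w) → x) → x) → w) → z) → x) → z) → x) → y) → y) → y) → z): 1 > 0.9, so result = 0.9

0.90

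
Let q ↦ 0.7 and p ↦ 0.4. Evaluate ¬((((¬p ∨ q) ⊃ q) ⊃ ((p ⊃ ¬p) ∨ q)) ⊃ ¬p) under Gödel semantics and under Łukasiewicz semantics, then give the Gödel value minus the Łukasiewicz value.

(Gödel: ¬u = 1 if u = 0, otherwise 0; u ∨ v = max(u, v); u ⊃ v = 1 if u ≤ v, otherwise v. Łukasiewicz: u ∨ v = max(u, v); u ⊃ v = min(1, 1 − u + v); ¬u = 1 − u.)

Gödel evaluation:
  ¬p: Gödel ¬ of 0.4 = 0 (operand ≠ 0)
  (¬p ∨ q) = max(0, 0.7) = 0.7
  ((¬p ∨ q) ⊃ q): 0.7 ≤ 0.7, so result = 1
  ¬p: Gödel ¬ of 0.4 = 0 (operand ≠ 0)
  (p ⊃ ¬p): 0.4 > 0, so result = 0
  ((p ⊃ ¬p) ∨ q) = max(0, 0.7) = 0.7
  (((¬p ∨ q) ⊃ q) ⊃ ((p ⊃ ¬p) ∨ q)): 1 > 0.7, so result = 0.7
  ¬p: Gödel ¬ of 0.4 = 0 (operand ≠ 0)
  ((((¬p ∨ q) ⊃ q) ⊃ ((p ⊃ ¬p) ∨ q)) ⊃ ¬p): 0.7 > 0, so result = 0
  ¬((((¬p ∨ q) ⊃ q) ⊃ ((p ⊃ ¬p) ∨ q)) ⊃ ¬p): Gödel ¬ of 0 = 1 (operand is 0)
  Gödel value = 1
Łukasiewicz evaluation:
  ¬p: Łukasiewicz ¬ gives 1 − 0.4 = 0.6
  (¬p ∨ q) = max(0.6, 0.7) = 0.7
  ((¬p ∨ q) ⊃ q): min(1, 1 − 0.7 + 0.7) = 1
  ¬p: Łukasiewicz ¬ gives 1 − 0.4 = 0.6
  (p ⊃ ¬p): min(1, 1 − 0.4 + 0.6) = 1
  ((p ⊃ ¬p) ∨ q) = max(1, 0.7) = 1
  (((¬p ∨ q) ⊃ q) ⊃ ((p ⊃ ¬p) ∨ q)): min(1, 1 − 1 + 1) = 1
  ¬p: Łukasiewicz ¬ gives 1 − 0.4 = 0.6
  ((((¬p ∨ q) ⊃ q) ⊃ ((p ⊃ ¬p) ∨ q)) ⊃ ¬p): min(1, 1 − 1 + 0.6) = 0.6
  ¬((((¬p ∨ q) ⊃ q) ⊃ ((p ⊃ ¬p) ∨ q)) ⊃ ¬p): Łukasiewicz ¬ gives 1 − 0.6 = 0.4
  Łukasiewicz value = 0.4
Difference: 1 − 0.4 = 0.60

0.60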